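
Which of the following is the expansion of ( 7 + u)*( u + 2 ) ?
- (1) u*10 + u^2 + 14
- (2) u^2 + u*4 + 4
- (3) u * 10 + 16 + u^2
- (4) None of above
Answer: 4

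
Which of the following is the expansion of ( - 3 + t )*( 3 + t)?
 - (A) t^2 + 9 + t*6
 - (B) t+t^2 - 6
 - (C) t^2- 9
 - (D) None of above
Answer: C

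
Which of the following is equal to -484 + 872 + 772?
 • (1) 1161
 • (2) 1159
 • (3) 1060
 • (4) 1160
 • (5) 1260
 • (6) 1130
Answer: 4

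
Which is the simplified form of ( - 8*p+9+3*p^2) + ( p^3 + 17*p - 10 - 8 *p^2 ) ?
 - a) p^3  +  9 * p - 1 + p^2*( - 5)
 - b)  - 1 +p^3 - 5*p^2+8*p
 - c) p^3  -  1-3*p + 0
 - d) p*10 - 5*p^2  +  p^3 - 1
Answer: a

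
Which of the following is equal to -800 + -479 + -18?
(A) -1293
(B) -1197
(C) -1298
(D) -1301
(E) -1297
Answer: E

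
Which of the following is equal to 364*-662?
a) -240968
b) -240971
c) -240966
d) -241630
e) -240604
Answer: a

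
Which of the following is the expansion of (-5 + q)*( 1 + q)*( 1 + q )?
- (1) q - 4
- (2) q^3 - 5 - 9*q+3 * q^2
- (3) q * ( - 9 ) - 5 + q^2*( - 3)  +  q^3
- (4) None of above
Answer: 3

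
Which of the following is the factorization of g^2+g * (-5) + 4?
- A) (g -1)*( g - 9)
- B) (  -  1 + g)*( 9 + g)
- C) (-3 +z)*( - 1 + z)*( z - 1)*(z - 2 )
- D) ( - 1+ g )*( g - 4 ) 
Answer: D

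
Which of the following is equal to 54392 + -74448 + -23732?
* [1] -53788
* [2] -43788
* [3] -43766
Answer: 2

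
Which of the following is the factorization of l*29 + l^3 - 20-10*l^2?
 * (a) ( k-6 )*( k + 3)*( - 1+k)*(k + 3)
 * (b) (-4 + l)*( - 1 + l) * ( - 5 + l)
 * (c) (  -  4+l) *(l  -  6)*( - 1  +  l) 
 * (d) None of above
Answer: b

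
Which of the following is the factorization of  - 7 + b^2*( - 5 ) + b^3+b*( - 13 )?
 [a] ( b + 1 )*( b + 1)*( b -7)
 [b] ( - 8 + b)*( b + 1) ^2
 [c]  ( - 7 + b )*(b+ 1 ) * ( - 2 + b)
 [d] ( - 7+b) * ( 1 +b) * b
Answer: a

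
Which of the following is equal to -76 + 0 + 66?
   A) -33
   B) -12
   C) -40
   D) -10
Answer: D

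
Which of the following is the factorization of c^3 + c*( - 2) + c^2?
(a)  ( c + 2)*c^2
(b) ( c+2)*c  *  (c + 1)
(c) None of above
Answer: c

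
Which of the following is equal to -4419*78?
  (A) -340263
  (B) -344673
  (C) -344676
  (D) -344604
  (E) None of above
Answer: E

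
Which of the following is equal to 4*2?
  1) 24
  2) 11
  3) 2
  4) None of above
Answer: 4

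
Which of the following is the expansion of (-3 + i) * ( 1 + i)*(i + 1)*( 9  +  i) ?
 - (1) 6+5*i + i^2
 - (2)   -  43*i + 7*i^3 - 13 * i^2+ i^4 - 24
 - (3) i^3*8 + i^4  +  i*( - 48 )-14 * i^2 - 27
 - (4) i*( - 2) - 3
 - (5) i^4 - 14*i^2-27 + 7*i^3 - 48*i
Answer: 3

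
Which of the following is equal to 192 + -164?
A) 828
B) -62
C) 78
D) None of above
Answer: D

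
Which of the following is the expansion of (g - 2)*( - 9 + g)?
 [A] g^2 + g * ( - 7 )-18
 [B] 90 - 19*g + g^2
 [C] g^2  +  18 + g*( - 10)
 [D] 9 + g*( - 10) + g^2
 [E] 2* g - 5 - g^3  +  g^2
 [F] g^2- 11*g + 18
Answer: F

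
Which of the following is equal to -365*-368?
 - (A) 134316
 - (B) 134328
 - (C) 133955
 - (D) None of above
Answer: D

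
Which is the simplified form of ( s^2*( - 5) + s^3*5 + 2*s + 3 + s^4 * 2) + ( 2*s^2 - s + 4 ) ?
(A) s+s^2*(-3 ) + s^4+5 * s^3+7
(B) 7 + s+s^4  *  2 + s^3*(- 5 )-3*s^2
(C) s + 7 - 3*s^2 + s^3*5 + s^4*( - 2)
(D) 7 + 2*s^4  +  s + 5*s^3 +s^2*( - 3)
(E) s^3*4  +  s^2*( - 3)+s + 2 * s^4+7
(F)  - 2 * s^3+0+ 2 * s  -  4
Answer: D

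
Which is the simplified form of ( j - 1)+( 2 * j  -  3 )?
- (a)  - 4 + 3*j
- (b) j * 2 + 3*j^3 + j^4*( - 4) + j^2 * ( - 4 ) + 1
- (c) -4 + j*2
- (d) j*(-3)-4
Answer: a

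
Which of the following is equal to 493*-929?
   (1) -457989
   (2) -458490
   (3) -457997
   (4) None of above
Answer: 3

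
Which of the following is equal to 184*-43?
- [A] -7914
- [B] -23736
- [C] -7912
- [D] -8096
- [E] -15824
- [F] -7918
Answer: C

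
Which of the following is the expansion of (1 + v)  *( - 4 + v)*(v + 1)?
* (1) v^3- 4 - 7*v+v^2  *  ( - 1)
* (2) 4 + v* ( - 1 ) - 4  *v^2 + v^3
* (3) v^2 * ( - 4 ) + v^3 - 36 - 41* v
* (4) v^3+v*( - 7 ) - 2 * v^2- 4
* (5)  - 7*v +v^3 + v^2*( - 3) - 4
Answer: 4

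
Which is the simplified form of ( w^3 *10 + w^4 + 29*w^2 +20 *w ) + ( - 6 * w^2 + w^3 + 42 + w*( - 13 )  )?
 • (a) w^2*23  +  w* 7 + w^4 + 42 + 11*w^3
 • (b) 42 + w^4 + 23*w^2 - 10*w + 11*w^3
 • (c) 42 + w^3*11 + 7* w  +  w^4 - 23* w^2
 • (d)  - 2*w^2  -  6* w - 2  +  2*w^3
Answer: a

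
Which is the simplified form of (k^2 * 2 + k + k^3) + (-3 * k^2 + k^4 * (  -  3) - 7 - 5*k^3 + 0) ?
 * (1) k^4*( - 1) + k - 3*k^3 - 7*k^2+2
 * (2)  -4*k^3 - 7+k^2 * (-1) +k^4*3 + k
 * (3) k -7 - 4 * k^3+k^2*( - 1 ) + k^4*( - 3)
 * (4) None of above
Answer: 3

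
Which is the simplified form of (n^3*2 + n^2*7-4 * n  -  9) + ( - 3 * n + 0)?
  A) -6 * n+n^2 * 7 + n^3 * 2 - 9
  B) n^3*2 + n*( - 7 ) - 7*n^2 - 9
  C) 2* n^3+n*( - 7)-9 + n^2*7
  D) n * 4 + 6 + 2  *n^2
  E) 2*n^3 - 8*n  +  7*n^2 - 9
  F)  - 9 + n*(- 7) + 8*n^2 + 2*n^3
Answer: C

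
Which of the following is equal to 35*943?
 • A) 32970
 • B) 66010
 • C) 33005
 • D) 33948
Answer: C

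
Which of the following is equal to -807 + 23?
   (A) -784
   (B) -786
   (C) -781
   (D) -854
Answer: A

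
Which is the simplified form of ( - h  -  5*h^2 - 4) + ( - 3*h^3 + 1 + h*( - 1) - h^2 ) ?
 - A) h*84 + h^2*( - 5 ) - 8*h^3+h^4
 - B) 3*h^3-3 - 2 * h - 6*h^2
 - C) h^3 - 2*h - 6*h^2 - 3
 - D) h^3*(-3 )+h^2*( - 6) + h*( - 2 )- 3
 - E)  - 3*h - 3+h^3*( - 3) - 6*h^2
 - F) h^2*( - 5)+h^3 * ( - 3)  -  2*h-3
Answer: D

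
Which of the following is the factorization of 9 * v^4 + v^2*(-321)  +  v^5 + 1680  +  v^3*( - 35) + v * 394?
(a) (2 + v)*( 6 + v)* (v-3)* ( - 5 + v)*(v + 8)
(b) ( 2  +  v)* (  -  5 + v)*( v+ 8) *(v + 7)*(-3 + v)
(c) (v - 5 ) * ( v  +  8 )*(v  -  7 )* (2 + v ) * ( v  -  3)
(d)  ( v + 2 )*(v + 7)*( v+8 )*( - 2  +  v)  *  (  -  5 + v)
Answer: b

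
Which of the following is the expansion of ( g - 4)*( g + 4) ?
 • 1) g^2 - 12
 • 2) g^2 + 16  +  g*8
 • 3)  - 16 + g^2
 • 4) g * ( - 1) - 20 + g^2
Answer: 3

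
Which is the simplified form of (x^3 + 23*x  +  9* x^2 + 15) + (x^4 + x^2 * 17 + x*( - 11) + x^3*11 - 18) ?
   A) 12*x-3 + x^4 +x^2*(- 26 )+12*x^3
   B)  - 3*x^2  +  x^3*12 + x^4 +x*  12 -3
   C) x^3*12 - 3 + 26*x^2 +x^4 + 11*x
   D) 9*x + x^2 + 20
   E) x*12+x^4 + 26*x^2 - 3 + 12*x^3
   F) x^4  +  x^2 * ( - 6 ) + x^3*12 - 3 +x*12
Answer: E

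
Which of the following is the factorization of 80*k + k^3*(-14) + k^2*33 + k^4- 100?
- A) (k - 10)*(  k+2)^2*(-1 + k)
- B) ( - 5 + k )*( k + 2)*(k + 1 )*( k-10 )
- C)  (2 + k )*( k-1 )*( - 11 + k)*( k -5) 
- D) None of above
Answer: D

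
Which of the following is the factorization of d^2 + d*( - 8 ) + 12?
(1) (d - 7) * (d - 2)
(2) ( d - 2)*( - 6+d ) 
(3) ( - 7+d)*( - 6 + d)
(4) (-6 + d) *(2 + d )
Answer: 2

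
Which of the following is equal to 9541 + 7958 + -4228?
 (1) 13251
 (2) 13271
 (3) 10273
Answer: 2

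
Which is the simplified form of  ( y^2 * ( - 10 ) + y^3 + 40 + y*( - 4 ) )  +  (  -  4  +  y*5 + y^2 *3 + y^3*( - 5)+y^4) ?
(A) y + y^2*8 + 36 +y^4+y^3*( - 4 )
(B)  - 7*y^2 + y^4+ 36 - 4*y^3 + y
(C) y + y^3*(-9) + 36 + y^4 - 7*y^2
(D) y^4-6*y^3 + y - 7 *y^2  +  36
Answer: B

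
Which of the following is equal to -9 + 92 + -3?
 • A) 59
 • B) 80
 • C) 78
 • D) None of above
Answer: B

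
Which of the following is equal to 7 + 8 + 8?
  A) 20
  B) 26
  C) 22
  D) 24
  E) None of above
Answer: E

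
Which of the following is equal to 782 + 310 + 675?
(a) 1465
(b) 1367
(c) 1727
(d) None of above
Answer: d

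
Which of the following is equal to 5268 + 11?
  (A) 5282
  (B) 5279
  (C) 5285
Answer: B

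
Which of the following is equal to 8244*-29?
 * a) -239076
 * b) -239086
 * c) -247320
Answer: a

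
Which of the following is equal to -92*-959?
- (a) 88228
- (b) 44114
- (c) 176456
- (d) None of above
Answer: a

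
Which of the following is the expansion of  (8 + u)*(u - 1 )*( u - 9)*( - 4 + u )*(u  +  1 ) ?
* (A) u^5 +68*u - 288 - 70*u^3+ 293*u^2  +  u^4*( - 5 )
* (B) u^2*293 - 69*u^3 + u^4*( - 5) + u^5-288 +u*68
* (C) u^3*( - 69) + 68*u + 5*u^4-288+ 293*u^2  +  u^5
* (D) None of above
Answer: B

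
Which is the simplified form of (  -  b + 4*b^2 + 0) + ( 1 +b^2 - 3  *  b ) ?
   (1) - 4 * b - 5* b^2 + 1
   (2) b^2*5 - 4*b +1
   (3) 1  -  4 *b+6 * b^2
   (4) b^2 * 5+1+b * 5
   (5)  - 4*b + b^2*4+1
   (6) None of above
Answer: 2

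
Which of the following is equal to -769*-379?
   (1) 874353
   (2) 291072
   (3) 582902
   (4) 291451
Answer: 4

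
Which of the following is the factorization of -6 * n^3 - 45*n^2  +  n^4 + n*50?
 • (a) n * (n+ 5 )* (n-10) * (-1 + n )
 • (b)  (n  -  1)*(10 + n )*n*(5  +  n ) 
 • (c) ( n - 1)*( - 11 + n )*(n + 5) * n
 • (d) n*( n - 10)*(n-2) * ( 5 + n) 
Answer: a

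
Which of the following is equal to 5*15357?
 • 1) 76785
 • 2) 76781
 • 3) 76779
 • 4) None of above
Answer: 1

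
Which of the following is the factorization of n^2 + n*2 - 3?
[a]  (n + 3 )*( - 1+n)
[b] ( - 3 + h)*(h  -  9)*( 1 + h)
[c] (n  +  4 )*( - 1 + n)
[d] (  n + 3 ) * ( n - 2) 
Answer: a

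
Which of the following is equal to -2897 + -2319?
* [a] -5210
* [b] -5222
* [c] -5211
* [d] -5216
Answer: d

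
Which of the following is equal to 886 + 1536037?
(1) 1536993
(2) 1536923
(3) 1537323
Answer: 2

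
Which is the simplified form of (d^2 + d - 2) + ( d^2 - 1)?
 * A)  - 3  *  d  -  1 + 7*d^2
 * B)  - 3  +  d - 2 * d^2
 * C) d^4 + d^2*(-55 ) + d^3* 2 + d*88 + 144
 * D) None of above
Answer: D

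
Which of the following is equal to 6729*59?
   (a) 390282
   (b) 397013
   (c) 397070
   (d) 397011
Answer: d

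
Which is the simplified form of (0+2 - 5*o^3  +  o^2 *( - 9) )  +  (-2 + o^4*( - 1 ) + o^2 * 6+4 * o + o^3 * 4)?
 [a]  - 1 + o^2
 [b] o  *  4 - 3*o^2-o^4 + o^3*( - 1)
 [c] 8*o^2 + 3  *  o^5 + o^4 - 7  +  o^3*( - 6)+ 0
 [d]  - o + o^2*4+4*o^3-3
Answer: b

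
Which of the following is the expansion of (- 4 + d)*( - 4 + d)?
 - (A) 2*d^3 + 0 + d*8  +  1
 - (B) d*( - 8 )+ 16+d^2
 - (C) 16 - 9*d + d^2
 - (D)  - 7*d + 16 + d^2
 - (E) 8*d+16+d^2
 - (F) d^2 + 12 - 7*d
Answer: B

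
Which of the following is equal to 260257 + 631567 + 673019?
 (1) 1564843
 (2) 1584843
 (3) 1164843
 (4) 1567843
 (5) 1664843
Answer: 1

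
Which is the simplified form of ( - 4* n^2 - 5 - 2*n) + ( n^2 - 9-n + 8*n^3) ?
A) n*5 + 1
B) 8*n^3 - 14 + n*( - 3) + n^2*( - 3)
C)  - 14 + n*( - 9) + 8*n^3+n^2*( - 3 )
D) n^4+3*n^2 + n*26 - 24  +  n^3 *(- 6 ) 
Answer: B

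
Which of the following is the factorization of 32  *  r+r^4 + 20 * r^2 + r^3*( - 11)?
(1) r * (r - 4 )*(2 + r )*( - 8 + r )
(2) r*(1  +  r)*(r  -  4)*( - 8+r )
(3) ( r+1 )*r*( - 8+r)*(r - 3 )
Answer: 2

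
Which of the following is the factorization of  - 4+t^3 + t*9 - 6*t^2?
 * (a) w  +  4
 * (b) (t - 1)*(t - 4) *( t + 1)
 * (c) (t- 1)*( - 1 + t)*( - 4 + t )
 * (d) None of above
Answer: c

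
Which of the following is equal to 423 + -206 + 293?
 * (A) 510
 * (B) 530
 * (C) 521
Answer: A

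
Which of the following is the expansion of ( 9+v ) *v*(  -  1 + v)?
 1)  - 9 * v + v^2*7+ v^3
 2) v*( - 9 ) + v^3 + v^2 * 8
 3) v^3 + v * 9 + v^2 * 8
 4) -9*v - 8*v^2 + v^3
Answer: 2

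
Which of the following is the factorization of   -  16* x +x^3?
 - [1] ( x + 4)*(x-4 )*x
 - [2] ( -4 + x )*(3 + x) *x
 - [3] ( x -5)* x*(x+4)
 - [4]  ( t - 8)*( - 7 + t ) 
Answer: 1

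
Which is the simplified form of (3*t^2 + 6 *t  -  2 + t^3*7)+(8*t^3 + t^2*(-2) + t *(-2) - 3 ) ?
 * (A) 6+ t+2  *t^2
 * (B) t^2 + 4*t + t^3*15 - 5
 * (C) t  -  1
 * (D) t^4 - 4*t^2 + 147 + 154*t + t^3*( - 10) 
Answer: B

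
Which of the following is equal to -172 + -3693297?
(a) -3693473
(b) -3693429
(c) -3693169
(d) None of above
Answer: d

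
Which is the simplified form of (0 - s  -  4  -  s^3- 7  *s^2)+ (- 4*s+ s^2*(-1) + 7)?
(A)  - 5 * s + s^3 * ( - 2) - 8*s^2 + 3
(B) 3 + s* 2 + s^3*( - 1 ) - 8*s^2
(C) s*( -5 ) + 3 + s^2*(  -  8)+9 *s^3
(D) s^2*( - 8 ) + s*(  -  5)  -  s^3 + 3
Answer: D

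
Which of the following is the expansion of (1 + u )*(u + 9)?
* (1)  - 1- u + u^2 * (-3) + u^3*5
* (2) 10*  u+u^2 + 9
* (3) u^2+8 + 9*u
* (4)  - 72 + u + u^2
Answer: 2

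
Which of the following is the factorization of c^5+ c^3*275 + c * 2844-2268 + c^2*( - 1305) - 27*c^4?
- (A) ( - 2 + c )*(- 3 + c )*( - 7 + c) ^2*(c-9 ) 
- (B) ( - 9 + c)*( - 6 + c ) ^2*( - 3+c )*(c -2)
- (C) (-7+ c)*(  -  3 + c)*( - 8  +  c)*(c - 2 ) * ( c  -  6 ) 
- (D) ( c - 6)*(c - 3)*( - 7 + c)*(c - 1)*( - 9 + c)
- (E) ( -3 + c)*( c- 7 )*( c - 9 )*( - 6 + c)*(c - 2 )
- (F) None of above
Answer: E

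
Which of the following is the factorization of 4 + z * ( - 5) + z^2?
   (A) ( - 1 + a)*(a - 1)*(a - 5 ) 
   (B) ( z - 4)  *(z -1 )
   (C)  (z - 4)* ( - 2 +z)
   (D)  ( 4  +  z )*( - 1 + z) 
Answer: B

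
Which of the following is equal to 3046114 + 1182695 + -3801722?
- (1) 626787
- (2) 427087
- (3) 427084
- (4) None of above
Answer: 2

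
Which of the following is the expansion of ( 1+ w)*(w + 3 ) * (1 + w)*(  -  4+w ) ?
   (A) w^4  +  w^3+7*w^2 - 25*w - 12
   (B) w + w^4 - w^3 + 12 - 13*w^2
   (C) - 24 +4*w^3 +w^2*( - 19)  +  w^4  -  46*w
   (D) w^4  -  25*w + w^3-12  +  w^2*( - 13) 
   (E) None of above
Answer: D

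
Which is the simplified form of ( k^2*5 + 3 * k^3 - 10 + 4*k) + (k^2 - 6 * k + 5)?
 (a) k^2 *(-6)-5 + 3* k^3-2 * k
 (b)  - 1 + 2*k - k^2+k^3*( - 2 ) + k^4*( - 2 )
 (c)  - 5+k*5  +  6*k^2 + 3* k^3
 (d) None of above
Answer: d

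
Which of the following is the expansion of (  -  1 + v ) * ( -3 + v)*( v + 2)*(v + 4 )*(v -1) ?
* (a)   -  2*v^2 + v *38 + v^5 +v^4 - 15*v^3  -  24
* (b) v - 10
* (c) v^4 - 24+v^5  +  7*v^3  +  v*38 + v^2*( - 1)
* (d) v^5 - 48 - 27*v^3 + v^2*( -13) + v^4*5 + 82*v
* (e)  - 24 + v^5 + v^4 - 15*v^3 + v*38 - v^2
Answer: e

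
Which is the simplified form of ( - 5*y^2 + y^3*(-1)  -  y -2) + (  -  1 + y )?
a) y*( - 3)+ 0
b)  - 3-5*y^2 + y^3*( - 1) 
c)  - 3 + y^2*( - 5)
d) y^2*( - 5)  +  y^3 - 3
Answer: b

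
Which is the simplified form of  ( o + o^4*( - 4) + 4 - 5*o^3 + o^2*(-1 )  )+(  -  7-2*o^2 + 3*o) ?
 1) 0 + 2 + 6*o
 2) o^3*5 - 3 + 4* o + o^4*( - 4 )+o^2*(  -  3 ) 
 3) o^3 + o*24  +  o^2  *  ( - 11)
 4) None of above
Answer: 4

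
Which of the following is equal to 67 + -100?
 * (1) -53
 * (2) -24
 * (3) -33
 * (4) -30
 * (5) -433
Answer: 3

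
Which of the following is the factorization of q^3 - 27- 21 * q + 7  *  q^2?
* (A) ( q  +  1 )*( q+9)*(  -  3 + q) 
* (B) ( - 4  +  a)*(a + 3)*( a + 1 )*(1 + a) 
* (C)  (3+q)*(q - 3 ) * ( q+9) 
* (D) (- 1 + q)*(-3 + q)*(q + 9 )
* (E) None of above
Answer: A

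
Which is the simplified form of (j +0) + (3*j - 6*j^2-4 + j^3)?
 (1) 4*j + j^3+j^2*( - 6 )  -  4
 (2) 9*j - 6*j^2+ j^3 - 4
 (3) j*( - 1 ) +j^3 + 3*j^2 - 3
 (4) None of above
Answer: 1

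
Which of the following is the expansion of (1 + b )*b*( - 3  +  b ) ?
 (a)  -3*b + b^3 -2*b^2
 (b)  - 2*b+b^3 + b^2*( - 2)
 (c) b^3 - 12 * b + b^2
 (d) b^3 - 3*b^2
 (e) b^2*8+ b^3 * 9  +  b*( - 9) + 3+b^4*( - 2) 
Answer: a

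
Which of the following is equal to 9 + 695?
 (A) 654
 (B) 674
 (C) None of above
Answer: C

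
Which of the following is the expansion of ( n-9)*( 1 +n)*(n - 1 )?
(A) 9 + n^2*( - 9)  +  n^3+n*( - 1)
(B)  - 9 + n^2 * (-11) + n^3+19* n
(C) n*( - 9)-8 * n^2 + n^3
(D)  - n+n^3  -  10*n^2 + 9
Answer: A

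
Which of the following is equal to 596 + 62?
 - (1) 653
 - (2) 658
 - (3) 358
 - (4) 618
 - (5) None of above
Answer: 2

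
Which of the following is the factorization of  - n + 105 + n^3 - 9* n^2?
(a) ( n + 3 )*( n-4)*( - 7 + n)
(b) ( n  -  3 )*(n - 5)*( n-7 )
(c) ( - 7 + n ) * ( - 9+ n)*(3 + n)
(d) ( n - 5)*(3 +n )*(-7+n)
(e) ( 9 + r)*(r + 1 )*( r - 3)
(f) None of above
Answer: d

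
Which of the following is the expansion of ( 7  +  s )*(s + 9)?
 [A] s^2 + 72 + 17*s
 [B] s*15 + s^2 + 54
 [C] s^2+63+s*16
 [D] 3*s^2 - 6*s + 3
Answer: C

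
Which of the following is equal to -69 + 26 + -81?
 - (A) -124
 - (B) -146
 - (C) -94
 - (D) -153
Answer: A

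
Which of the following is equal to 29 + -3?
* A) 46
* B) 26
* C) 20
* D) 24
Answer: B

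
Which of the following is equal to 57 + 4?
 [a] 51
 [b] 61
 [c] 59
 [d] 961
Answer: b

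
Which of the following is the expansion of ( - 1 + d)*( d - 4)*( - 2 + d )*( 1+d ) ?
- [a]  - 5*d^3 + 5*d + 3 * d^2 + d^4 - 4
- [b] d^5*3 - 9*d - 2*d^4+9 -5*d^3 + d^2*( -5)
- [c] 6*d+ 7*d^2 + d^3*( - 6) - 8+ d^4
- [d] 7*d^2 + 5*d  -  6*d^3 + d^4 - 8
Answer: c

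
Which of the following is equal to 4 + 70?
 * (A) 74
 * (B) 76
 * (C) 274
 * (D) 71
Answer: A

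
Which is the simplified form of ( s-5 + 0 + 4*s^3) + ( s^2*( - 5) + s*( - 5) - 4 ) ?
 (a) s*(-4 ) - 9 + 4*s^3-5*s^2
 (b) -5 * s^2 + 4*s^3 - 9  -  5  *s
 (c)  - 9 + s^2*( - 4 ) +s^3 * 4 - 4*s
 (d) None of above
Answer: a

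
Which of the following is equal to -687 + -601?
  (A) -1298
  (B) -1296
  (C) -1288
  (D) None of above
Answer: C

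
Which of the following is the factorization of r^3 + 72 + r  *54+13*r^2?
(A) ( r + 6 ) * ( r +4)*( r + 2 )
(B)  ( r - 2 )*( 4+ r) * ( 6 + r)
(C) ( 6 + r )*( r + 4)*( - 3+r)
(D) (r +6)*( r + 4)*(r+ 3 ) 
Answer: D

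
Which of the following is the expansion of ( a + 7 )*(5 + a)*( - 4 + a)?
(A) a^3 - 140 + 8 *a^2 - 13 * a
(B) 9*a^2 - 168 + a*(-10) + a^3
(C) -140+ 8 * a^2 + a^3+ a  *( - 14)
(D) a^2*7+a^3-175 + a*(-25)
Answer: A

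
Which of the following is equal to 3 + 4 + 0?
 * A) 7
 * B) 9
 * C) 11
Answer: A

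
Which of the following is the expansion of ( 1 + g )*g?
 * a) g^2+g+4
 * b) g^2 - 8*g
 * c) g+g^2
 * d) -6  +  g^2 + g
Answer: c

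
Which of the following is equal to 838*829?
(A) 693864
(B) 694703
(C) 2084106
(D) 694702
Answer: D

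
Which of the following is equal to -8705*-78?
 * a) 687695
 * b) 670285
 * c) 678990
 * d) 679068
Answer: c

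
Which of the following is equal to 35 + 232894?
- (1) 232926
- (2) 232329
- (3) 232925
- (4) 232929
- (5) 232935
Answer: 4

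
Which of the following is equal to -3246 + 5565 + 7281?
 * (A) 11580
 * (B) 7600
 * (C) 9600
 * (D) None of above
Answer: C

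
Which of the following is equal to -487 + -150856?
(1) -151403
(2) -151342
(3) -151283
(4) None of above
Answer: 4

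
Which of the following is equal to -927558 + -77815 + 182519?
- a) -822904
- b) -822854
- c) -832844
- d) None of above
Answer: b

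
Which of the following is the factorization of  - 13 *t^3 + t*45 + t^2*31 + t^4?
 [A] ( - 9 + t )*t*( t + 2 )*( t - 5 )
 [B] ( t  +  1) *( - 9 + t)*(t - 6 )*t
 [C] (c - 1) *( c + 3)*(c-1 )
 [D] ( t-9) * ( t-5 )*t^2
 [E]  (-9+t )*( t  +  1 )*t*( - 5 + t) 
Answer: E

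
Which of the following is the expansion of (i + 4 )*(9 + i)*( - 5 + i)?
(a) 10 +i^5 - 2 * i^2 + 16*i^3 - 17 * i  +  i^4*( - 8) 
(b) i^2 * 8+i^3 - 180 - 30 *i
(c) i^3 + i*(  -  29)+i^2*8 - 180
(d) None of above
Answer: c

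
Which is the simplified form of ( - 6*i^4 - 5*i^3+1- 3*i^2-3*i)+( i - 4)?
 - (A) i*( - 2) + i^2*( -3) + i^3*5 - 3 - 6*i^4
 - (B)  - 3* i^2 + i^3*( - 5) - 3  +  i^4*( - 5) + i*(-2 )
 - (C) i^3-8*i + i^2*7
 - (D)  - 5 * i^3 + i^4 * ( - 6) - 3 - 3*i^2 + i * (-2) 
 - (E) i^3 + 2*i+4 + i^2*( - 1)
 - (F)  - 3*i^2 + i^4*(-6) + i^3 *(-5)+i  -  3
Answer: D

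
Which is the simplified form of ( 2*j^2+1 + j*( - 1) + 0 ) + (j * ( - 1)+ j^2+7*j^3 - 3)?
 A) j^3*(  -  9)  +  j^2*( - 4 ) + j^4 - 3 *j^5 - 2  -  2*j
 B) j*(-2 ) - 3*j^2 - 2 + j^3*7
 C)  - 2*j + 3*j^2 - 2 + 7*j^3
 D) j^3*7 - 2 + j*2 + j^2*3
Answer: C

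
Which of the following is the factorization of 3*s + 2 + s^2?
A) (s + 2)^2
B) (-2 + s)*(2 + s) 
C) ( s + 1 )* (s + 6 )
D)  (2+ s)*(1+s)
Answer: D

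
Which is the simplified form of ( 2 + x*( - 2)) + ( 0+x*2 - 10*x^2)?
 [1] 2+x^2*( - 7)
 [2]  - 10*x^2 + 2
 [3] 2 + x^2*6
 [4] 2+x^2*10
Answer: 2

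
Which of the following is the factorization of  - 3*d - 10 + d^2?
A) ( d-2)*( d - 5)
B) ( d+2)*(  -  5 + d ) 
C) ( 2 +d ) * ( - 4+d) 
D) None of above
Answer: B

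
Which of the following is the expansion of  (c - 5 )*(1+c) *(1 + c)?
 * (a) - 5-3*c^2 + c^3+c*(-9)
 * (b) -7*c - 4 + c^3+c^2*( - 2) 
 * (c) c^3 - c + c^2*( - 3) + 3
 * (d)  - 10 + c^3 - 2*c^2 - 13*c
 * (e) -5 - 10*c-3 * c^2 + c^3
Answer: a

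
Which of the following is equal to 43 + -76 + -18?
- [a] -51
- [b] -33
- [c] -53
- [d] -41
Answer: a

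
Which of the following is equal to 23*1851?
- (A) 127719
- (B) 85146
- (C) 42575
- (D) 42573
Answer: D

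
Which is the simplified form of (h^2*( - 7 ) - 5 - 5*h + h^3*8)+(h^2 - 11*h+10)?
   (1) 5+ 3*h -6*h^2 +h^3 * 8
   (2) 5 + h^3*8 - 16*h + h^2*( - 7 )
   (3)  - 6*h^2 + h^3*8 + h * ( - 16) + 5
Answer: 3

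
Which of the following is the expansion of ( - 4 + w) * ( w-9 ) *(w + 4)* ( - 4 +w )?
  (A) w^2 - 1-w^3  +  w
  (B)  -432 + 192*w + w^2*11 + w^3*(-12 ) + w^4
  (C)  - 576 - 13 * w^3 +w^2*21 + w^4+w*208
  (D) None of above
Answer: D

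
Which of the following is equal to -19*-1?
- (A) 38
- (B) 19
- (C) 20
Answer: B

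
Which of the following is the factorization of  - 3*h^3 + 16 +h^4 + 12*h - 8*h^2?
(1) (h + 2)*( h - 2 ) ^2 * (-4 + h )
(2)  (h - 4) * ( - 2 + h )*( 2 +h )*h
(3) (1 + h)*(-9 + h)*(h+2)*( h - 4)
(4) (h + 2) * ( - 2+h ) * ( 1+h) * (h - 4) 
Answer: 4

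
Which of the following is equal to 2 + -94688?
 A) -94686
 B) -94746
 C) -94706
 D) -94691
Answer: A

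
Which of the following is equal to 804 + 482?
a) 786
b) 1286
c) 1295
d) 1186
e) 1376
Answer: b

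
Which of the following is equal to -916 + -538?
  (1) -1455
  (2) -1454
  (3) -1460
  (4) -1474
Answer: 2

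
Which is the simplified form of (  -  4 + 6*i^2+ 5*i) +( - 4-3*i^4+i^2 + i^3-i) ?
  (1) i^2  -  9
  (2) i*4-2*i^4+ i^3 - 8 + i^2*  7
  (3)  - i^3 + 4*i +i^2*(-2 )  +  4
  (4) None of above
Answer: 4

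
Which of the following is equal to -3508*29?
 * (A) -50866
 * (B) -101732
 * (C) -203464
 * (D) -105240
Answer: B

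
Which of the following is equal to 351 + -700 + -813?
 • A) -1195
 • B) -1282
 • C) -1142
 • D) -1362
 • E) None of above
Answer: E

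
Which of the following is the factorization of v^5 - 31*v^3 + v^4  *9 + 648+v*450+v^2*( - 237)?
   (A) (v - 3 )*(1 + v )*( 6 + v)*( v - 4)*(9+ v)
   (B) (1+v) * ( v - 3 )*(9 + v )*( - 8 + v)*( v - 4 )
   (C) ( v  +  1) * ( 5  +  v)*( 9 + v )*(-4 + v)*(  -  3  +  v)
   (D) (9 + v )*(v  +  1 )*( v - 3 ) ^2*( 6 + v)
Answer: A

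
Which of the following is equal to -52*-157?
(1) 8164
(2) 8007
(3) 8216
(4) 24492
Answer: 1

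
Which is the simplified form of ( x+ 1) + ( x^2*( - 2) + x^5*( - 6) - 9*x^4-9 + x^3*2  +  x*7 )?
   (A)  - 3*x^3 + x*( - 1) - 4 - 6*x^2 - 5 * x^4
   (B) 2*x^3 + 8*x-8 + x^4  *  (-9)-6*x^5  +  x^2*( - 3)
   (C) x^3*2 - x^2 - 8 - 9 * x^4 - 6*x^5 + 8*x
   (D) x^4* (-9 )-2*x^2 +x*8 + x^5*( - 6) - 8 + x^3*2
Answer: D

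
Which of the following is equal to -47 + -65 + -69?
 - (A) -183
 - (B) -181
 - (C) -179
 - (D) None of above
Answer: B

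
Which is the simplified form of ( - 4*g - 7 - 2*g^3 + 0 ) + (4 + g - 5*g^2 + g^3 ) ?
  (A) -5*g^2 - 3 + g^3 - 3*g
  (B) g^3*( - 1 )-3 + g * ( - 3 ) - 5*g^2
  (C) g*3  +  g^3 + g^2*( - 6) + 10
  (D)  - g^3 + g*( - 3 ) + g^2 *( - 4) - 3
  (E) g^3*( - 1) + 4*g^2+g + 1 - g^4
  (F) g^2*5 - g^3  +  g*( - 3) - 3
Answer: B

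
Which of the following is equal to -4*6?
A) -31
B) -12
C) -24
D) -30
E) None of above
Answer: C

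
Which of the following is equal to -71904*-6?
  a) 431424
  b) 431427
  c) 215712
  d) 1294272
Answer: a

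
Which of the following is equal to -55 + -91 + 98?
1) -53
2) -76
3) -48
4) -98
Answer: 3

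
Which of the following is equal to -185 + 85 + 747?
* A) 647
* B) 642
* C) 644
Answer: A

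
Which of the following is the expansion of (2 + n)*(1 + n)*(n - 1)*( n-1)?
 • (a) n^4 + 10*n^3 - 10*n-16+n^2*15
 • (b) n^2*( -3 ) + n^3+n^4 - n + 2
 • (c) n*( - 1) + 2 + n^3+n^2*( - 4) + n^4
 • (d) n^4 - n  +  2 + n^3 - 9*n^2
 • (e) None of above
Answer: b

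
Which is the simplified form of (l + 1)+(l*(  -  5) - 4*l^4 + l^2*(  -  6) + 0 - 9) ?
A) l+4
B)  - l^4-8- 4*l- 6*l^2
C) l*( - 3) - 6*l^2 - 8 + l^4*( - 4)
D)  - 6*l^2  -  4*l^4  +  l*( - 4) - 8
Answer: D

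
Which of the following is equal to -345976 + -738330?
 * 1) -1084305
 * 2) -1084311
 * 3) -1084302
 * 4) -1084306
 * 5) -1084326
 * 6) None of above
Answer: 4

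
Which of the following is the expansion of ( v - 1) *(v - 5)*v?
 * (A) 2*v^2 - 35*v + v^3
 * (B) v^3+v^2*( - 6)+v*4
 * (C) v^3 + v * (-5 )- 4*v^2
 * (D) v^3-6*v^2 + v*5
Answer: D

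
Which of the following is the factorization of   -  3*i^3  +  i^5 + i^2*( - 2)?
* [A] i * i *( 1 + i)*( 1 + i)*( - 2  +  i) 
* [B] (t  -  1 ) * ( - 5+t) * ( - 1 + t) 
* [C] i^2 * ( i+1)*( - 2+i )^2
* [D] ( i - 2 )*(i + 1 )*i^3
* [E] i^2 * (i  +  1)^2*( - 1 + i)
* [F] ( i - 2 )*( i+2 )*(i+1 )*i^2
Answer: A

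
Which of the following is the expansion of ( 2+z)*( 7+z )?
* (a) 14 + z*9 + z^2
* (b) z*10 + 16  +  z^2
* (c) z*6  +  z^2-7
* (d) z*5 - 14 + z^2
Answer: a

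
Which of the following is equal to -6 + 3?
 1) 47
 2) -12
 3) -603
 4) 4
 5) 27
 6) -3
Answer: 6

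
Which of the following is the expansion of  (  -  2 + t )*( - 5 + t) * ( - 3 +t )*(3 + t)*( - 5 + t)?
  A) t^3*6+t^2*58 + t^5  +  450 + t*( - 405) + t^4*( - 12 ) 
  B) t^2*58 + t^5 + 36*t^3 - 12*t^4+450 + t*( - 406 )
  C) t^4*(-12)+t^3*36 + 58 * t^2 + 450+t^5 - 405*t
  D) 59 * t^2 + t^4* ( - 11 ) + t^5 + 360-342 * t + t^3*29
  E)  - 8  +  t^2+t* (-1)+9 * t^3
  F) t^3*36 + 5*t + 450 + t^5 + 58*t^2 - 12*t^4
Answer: C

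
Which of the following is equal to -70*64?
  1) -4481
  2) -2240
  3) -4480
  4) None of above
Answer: 3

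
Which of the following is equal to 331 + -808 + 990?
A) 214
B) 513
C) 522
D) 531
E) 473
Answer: B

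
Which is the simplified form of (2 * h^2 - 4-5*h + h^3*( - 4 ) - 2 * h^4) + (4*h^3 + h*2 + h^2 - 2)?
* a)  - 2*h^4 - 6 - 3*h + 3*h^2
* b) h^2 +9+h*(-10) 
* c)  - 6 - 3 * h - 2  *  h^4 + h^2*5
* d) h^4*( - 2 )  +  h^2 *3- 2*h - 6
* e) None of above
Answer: a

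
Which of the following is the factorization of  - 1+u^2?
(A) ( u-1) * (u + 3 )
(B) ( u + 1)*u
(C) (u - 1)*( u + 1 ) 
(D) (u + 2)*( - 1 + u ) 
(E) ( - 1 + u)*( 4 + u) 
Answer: C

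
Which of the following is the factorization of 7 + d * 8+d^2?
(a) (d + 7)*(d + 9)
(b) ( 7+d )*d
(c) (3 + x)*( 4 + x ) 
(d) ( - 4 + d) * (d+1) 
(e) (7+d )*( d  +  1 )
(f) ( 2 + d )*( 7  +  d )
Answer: e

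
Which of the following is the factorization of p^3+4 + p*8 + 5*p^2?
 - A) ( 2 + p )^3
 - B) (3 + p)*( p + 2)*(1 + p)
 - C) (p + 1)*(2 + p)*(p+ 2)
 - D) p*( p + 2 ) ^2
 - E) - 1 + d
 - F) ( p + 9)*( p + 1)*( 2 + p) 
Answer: C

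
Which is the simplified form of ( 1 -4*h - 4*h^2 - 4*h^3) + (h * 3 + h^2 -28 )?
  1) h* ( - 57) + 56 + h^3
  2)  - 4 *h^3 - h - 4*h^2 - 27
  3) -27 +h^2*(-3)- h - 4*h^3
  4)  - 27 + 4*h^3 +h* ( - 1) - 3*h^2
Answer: 3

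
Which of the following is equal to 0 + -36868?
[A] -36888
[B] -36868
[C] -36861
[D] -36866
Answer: B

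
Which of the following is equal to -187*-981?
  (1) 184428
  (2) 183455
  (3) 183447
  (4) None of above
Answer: 3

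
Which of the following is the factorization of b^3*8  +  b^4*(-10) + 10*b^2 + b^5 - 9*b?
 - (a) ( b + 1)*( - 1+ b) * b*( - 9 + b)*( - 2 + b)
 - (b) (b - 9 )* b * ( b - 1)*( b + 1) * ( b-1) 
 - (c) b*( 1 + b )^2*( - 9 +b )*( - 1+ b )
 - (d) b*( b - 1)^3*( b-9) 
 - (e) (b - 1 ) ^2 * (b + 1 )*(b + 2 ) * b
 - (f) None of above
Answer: b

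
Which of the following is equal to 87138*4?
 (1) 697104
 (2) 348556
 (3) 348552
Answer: 3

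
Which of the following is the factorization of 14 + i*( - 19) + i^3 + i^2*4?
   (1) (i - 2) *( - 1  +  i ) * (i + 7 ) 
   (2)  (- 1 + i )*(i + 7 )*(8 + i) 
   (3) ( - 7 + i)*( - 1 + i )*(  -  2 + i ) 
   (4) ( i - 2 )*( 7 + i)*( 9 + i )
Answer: 1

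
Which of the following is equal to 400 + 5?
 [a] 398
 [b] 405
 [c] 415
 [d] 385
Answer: b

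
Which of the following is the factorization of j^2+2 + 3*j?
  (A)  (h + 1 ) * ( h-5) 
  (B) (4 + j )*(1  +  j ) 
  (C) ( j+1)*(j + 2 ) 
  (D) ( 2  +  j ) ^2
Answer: C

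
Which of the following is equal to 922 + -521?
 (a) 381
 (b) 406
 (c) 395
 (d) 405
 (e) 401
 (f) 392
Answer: e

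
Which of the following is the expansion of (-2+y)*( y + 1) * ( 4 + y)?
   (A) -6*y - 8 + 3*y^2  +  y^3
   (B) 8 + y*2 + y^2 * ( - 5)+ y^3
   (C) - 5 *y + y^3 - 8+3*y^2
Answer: A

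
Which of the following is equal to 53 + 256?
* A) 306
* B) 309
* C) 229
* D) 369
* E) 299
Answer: B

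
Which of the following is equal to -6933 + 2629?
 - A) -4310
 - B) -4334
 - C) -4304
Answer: C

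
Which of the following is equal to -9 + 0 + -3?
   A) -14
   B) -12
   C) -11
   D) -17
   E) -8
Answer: B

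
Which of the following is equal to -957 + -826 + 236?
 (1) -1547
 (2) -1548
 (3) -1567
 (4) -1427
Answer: 1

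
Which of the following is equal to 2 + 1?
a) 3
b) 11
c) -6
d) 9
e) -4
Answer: a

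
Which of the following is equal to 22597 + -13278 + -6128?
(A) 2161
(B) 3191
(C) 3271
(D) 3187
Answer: B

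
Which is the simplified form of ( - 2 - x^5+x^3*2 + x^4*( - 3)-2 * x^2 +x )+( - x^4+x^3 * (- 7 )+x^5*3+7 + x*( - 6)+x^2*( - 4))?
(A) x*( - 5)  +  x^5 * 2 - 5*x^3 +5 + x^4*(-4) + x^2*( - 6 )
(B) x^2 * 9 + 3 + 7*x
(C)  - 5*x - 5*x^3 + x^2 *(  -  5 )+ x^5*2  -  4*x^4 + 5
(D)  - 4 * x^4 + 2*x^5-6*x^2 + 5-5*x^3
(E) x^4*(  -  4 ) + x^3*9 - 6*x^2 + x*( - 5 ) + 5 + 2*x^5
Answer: A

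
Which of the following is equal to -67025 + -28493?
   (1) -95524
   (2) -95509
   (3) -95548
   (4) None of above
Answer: 4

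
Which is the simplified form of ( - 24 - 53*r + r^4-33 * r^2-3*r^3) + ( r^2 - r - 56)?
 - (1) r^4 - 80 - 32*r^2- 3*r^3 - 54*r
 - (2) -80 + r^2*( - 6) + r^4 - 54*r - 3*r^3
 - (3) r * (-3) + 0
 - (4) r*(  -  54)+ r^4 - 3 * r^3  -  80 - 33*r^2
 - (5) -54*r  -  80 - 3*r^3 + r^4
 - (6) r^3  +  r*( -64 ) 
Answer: 1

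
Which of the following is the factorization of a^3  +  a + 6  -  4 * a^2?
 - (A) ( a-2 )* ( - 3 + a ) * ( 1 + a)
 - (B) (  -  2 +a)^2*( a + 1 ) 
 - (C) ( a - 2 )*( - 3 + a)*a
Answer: A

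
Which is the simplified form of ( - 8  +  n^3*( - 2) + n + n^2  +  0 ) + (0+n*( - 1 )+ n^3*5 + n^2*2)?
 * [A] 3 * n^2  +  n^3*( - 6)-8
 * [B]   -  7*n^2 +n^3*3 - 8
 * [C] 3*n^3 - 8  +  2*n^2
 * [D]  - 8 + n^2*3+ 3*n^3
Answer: D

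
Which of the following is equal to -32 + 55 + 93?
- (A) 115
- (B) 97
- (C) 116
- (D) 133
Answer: C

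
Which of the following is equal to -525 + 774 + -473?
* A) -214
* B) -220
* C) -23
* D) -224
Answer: D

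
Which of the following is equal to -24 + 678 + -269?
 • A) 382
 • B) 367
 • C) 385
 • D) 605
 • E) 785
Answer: C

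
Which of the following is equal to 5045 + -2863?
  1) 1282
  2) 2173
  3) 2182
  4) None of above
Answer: 3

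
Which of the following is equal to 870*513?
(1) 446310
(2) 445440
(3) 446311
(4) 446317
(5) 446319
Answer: 1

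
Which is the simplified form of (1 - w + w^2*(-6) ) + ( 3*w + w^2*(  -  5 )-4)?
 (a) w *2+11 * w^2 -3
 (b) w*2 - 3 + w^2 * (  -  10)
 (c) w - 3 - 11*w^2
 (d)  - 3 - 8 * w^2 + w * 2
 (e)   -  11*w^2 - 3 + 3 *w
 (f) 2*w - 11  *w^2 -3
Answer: f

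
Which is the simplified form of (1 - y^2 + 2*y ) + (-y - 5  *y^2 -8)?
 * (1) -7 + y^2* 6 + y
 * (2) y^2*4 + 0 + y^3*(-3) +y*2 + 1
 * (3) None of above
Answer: 3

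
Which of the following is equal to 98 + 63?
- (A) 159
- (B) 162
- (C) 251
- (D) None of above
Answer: D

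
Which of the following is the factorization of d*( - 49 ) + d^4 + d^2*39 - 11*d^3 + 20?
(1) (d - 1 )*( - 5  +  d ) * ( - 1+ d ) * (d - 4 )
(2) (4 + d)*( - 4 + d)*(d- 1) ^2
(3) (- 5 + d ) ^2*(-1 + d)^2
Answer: 1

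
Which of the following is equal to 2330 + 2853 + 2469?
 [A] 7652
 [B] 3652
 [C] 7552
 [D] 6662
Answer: A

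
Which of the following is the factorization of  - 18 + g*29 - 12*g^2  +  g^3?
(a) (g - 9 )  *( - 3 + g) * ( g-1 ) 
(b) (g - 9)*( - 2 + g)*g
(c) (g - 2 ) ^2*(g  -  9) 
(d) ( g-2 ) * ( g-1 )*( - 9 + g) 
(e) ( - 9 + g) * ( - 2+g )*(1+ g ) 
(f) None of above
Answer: d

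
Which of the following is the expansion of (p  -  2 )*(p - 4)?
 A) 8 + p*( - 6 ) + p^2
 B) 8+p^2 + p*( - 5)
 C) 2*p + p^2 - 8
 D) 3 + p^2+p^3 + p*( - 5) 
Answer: A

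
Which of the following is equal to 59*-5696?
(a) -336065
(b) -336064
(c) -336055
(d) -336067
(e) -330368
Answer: b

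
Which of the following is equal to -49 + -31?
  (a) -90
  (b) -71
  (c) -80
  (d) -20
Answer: c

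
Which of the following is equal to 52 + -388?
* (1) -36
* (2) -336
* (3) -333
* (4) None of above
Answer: 2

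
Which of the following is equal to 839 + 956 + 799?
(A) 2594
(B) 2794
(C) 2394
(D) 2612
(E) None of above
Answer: A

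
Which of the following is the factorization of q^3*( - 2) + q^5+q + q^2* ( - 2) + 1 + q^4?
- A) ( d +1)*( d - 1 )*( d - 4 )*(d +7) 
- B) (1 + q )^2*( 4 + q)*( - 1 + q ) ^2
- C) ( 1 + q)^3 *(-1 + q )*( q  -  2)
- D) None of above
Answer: D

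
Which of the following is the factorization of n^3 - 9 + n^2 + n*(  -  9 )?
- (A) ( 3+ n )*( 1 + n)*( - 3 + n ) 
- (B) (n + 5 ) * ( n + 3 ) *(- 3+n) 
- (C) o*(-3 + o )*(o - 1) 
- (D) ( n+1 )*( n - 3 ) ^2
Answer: A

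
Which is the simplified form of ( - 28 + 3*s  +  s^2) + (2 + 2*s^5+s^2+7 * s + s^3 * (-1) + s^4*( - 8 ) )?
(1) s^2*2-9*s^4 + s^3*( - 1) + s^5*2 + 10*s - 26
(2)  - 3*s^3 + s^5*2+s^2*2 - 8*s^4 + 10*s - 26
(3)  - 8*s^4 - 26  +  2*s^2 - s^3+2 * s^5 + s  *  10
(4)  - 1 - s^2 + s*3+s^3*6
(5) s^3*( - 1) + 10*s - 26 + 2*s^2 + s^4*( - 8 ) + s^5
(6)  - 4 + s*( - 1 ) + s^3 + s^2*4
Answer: 3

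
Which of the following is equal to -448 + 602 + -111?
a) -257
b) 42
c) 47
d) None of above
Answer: d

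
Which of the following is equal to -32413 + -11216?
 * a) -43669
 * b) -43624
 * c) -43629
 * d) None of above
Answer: c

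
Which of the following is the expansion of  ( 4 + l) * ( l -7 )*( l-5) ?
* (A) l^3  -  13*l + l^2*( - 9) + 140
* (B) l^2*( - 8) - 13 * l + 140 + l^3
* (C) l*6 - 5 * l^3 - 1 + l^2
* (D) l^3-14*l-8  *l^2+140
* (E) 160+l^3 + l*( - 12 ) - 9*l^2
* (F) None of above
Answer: B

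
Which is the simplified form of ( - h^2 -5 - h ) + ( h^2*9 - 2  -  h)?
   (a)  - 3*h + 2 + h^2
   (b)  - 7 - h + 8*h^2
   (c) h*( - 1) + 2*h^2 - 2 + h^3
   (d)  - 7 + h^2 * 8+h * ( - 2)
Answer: d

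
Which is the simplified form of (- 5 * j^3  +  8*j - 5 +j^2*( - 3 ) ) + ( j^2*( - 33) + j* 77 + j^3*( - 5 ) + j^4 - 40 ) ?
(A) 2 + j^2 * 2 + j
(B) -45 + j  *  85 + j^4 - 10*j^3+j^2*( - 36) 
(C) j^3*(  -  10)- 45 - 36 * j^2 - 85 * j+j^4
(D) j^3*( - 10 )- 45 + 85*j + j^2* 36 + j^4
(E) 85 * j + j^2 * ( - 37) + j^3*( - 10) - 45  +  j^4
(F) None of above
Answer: B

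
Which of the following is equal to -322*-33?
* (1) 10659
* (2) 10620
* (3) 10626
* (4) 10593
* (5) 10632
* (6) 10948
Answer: 3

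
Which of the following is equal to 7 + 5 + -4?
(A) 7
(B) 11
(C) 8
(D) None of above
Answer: C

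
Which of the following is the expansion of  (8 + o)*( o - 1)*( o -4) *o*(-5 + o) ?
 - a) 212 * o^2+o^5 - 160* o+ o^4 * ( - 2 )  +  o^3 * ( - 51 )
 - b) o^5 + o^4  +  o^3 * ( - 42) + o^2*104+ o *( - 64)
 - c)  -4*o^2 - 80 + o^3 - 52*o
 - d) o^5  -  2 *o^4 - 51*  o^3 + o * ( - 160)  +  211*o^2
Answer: a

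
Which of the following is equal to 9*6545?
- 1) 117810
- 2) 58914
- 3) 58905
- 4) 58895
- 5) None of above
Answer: 3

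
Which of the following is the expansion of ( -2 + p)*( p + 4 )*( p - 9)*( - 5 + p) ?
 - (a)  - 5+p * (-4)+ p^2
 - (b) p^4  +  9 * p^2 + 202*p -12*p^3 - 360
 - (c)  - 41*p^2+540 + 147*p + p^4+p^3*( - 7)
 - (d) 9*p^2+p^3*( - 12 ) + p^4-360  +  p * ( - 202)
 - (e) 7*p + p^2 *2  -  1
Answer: b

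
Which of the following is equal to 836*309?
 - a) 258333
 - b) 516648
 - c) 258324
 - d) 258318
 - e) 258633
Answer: c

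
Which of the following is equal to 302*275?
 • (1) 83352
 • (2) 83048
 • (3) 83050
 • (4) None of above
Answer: 3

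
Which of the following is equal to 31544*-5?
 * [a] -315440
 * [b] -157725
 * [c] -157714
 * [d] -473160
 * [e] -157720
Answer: e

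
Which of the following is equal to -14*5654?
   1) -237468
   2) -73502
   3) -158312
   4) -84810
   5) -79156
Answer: 5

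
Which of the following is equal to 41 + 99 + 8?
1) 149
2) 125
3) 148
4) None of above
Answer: 3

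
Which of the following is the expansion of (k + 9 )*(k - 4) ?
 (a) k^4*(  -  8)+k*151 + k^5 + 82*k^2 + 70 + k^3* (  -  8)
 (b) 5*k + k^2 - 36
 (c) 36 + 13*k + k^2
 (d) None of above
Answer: b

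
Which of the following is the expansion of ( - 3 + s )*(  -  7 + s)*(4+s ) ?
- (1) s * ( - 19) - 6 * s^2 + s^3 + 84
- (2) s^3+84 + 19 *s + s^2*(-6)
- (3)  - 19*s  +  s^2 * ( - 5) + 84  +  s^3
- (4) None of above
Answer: 1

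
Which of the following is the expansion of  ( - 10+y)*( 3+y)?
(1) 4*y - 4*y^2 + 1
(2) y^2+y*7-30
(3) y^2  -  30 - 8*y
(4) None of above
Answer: 4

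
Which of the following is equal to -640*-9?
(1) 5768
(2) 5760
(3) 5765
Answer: 2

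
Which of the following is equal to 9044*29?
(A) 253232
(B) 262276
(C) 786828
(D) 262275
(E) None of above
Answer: B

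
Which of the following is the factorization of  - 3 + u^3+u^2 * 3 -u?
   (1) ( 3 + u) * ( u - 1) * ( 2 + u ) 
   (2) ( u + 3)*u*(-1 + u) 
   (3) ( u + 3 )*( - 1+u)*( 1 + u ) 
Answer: 3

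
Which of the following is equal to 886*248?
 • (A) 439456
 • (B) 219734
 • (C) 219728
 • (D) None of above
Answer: C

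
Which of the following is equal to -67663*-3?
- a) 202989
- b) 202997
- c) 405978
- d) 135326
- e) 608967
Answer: a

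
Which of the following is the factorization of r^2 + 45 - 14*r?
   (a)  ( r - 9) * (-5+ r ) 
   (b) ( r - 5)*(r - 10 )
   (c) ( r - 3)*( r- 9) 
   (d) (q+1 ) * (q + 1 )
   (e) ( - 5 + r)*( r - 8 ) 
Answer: a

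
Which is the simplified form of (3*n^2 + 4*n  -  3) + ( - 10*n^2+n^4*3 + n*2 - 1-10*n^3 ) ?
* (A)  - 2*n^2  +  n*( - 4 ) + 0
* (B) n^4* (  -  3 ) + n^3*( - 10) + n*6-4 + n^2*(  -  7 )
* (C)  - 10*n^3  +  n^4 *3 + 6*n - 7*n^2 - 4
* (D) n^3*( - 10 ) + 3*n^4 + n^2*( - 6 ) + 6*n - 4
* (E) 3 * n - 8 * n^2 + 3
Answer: C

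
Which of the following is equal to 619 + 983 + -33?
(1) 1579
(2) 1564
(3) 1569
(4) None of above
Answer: 3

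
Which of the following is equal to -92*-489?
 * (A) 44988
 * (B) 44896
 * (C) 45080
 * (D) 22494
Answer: A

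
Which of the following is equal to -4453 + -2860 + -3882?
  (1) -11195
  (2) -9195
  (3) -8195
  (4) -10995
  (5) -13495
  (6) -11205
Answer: 1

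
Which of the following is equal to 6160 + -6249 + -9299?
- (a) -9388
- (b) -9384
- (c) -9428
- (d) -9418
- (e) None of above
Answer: a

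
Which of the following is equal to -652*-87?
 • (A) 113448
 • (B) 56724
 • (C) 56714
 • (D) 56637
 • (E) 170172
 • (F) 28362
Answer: B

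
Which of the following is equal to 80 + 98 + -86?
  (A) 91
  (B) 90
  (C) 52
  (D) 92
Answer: D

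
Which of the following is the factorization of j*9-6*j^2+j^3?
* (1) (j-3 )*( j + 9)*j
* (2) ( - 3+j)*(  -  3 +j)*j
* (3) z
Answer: 2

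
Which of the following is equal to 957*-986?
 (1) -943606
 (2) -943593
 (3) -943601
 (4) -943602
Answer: 4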